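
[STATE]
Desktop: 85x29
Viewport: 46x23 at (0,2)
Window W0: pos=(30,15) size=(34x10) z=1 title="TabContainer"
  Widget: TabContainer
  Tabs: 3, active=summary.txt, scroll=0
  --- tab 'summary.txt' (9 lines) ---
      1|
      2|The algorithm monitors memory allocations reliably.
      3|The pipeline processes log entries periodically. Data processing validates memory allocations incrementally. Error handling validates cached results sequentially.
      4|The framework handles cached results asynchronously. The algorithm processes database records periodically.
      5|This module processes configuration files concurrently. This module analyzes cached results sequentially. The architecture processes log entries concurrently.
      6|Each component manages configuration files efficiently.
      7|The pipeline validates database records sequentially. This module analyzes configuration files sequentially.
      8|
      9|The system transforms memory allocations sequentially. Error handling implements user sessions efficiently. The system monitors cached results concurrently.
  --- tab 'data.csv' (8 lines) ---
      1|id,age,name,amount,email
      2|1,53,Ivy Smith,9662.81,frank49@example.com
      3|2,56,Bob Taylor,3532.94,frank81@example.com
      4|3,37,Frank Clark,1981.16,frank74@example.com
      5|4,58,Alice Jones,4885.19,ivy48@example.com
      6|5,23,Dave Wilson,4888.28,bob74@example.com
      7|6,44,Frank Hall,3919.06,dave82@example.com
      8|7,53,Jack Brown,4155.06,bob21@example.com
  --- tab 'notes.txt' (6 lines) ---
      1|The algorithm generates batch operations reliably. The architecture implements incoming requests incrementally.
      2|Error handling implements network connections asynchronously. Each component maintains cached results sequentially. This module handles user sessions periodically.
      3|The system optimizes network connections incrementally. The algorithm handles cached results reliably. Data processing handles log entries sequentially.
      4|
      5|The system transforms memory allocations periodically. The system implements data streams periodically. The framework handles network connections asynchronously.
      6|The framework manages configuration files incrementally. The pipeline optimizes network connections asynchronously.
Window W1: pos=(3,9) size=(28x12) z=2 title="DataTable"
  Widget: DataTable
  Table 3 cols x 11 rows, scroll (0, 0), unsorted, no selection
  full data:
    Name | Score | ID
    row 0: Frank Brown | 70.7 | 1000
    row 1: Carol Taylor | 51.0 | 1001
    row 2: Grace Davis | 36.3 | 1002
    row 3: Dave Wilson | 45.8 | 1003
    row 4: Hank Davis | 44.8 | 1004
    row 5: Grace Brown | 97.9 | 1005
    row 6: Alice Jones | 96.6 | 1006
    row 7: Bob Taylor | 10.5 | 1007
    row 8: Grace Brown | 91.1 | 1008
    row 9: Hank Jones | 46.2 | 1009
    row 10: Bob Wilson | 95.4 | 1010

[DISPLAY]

                                              
                                              
                                              
                                              
                                              
                                              
                                              
   ┏━━━━━━━━━━━━━━━━━━━━━━━━━━┓               
   ┃ DataTable                ┃               
   ┠──────────────────────────┨               
   ┃Name        │Score│ID     ┃               
   ┃────────────┼─────┼────   ┃               
   ┃Frank Brown │70.7 │1000   ┃               
   ┃Carol Taylor│51.0 │1001   ┃━━━━━━━━━━━━━━━
   ┃Grace Davis │36.3 │1002   ┃ TabContainer  
   ┃Dave Wilson │45.8 │1003   ┃───────────────
   ┃Hank Davis  │44.8 │1004   ┃[summary.txt]│ 
   ┃Grace Brown │97.9 │1005   ┃───────────────
   ┗━━━━━━━━━━━━━━━━━━━━━━━━━━┛               
                              ┃The algorithm m
                              ┃The pipeline pr
                              ┃The framework h
                              ┗━━━━━━━━━━━━━━━


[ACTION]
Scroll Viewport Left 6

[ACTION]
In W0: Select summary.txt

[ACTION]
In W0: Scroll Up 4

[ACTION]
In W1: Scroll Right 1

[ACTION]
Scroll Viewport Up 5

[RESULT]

                                              
                                              
                                              
                                              
                                              
                                              
                                              
                                              
                                              
   ┏━━━━━━━━━━━━━━━━━━━━━━━━━━┓               
   ┃ DataTable                ┃               
   ┠──────────────────────────┨               
   ┃Name        │Score│ID     ┃               
   ┃────────────┼─────┼────   ┃               
   ┃Frank Brown │70.7 │1000   ┃               
   ┃Carol Taylor│51.0 │1001   ┃━━━━━━━━━━━━━━━
   ┃Grace Davis │36.3 │1002   ┃ TabContainer  
   ┃Dave Wilson │45.8 │1003   ┃───────────────
   ┃Hank Davis  │44.8 │1004   ┃[summary.txt]│ 
   ┃Grace Brown │97.9 │1005   ┃───────────────
   ┗━━━━━━━━━━━━━━━━━━━━━━━━━━┛               
                              ┃The algorithm m
                              ┃The pipeline pr


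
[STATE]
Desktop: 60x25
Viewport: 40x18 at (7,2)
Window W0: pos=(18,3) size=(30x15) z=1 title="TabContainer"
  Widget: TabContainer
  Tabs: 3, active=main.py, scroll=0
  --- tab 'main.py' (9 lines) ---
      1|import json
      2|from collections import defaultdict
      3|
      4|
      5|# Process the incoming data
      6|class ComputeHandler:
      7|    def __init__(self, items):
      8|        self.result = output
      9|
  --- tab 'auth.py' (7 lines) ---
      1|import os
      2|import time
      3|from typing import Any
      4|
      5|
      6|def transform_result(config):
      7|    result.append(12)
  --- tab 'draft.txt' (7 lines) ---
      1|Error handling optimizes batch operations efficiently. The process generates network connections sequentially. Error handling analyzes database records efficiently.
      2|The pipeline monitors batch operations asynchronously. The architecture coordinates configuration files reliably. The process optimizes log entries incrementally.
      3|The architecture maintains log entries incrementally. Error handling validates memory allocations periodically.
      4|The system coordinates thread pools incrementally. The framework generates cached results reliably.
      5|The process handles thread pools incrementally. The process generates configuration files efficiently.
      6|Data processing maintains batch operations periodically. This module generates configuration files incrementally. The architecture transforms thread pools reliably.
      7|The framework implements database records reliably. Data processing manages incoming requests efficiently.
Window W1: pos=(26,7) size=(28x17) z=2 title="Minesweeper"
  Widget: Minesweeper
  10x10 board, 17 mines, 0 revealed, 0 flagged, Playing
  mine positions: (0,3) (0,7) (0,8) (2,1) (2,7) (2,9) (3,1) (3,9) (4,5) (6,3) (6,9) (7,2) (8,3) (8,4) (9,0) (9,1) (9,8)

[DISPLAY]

                                        
           ┏━━━━━━━━━━━━━━━━━━━━━━━━━━━━
           ┃ TabContainer               
           ┠────────────────────────────
           ┃[main.py]│ auth.py │ draft.t
           ┃───────┏━━━━━━━━━━━━━━━━━━━━
           ┃import ┃ Minesweeper        
           ┃from co┠────────────────────
           ┃       ┃■■■■■■■■■■          
           ┃       ┃■■■■■■■■■■          
           ┃# Proce┃■■■■■■■■■■          
           ┃class C┃■■■■■■■■■■          
           ┃    def┃■■■■■■■■■■          
           ┃       ┃■■■■■■■■■■          
           ┃       ┃■■■■■■■■■■          
           ┗━━━━━━━┃■■■■■■■■■■          
                   ┃■■■■■■■■■■          
                   ┃■■■■■■■■■■          


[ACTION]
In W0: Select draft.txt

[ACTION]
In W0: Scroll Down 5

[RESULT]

                                        
           ┏━━━━━━━━━━━━━━━━━━━━━━━━━━━━
           ┃ TabContainer               
           ┠────────────────────────────
           ┃ main.py │ auth.py │[draft.t
           ┃───────┏━━━━━━━━━━━━━━━━━━━━
           ┃Data pr┃ Minesweeper        
           ┃The fra┠────────────────────
           ┃       ┃■■■■■■■■■■          
           ┃       ┃■■■■■■■■■■          
           ┃       ┃■■■■■■■■■■          
           ┃       ┃■■■■■■■■■■          
           ┃       ┃■■■■■■■■■■          
           ┃       ┃■■■■■■■■■■          
           ┃       ┃■■■■■■■■■■          
           ┗━━━━━━━┃■■■■■■■■■■          
                   ┃■■■■■■■■■■          
                   ┃■■■■■■■■■■          


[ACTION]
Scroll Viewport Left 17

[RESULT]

                                        
                  ┏━━━━━━━━━━━━━━━━━━━━━
                  ┃ TabContainer        
                  ┠─────────────────────
                  ┃ main.py │ auth.py │[
                  ┃───────┏━━━━━━━━━━━━━
                  ┃Data pr┃ Minesweeper 
                  ┃The fra┠─────────────
                  ┃       ┃■■■■■■■■■■   
                  ┃       ┃■■■■■■■■■■   
                  ┃       ┃■■■■■■■■■■   
                  ┃       ┃■■■■■■■■■■   
                  ┃       ┃■■■■■■■■■■   
                  ┃       ┃■■■■■■■■■■   
                  ┃       ┃■■■■■■■■■■   
                  ┗━━━━━━━┃■■■■■■■■■■   
                          ┃■■■■■■■■■■   
                          ┃■■■■■■■■■■   


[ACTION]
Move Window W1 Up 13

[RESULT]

                          ┠─────────────
                  ┏━━━━━━━┃■■■■■■■■■■   
                  ┃ TabCon┃■■■■■■■■■■   
                  ┠───────┃■■■■■■■■■■   
                  ┃ main.p┃■■■■■■■■■■   
                  ┃───────┃■■■■■■■■■■   
                  ┃Data pr┃■■■■■■■■■■   
                  ┃The fra┃■■■■■■■■■■   
                  ┃       ┃■■■■■■■■■■   
                  ┃       ┃■■■■■■■■■■   
                  ┃       ┃■■■■■■■■■■   
                  ┃       ┃             
                  ┃       ┃             
                  ┃       ┃             
                  ┃       ┗━━━━━━━━━━━━━
                  ┗━━━━━━━━━━━━━━━━━━━━━
                                        
                                        


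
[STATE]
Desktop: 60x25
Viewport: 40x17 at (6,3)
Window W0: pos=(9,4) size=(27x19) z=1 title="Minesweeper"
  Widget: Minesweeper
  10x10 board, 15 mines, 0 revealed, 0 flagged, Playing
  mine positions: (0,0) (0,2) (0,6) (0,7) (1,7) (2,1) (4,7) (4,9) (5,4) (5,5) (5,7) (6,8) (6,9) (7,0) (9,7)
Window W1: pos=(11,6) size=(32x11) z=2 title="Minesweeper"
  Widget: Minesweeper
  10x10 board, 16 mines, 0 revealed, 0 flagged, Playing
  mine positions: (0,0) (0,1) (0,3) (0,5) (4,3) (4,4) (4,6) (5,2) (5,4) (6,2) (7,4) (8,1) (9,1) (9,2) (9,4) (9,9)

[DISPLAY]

                                        
   ┏━━━━━━━━━━━━━━━━━━━━━━━━━┓          
   ┃ Minesweeper             ┃          
   ┠─┏━━━━━━━━━━━━━━━━━━━━━━━━━━━━━━┓   
   ┃■┃ Minesweeper                  ┃   
   ┃■┠──────────────────────────────┨   
   ┃■┃■■■■■■■■■■                    ┃   
   ┃■┃■■■■■■■■■■                    ┃   
   ┃■┃■■■■■■■■■■                    ┃   
   ┃■┃■■■■■■■■■■                    ┃   
   ┃■┃■■■■■■■■■■                    ┃   
   ┃■┃■■■■■■■■■■                    ┃   
   ┃■┃■■■■■■■■■■                    ┃   
   ┃■┗━━━━━━━━━━━━━━━━━━━━━━━━━━━━━━┛   
   ┃                         ┃          
   ┃                         ┃          
   ┃                         ┃          


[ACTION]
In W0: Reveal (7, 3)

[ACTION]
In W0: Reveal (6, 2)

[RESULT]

                                        
   ┏━━━━━━━━━━━━━━━━━━━━━━━━━┓          
   ┃ Minesweeper             ┃          
   ┠─┏━━━━━━━━━━━━━━━━━━━━━━━━━━━━━━┓   
   ┃■┃ Minesweeper                  ┃   
   ┃■┠──────────────────────────────┨   
   ┃■┃■■■■■■■■■■                    ┃   
   ┃1┃■■■■■■■■■■                    ┃   
   ┃ ┃■■■■■■■■■■                    ┃   
   ┃ ┃■■■■■■■■■■                    ┃   
   ┃1┃■■■■■■■■■■                    ┃   
   ┃■┃■■■■■■■■■■                    ┃   
   ┃1┃■■■■■■■■■■                    ┃   
   ┃ ┗━━━━━━━━━━━━━━━━━━━━━━━━━━━━━━┛   
   ┃                         ┃          
   ┃                         ┃          
   ┃                         ┃          


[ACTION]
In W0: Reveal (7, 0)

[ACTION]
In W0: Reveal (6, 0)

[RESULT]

                                        
   ┏━━━━━━━━━━━━━━━━━━━━━━━━━┓          
   ┃ Minesweeper             ┃          
   ┠─┏━━━━━━━━━━━━━━━━━━━━━━━━━━━━━━┓   
   ┃✹┃ Minesweeper                  ┃   
   ┃■┠──────────────────────────────┨   
   ┃■┃■■■■■■■■■■                    ┃   
   ┃1┃■■■■■■■■■■                    ┃   
   ┃ ┃■■■■■■■■■■                    ┃   
   ┃ ┃■■■■■■■■■■                    ┃   
   ┃1┃■■■■■■■■■■                    ┃   
   ┃✹┃■■■■■■■■■■                    ┃   
   ┃1┃■■■■■■■■■■                    ┃   
   ┃ ┗━━━━━━━━━━━━━━━━━━━━━━━━━━━━━━┛   
   ┃                         ┃          
   ┃                         ┃          
   ┃                         ┃          


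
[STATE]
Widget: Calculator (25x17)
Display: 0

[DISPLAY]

                        0
┌───┬───┬───┬───┐        
│ 7 │ 8 │ 9 │ ÷ │        
├───┼───┼───┼───┤        
│ 4 │ 5 │ 6 │ × │        
├───┼───┼───┼───┤        
│ 1 │ 2 │ 3 │ - │        
├───┼───┼───┼───┤        
│ 0 │ . │ = │ + │        
├───┼───┼───┼───┤        
│ C │ MC│ MR│ M+│        
└───┴───┴───┴───┘        
                         
                         
                         
                         
                         


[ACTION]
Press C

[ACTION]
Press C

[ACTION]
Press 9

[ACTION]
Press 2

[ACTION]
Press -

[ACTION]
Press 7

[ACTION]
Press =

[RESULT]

                       85
┌───┬───┬───┬───┐        
│ 7 │ 8 │ 9 │ ÷ │        
├───┼───┼───┼───┤        
│ 4 │ 5 │ 6 │ × │        
├───┼───┼───┼───┤        
│ 1 │ 2 │ 3 │ - │        
├───┼───┼───┼───┤        
│ 0 │ . │ = │ + │        
├───┼───┼───┼───┤        
│ C │ MC│ MR│ M+│        
└───┴───┴───┴───┘        
                         
                         
                         
                         
                         


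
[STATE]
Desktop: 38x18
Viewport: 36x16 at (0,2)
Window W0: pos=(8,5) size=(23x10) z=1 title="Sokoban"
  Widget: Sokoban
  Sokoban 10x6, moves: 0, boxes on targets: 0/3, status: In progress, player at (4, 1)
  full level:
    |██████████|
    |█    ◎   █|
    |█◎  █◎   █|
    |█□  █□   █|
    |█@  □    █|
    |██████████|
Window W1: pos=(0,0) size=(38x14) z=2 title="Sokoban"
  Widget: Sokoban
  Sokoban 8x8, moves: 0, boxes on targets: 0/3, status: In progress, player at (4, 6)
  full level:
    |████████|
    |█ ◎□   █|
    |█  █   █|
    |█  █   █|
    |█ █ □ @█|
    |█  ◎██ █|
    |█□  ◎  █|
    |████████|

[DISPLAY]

┠───────────────────────────────────
┃████████                           
┃█ ◎□   █                           
┃█  █   █                           
┃█  █   █                           
┃█ █ □ @█                           
┃█  ◎██ █                           
┃█□  ◎  █                           
┃████████                           
┃Moves: 0  0/3                      
┃                                   
┗━━━━━━━━━━━━━━━━━━━━━━━━━━━━━━━━━━━
        ┗━━━━━━━━━━━━━━━━━━━━━┛     
                                    
                                    
                                    


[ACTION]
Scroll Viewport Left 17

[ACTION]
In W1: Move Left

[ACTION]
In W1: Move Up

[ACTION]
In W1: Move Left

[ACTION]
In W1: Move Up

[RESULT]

┠───────────────────────────────────
┃████████                           
┃█ ◎□   █                           
┃█  █@  █                           
┃█  █   █                           
┃█ █ □  █                           
┃█  ◎██ █                           
┃█□  ◎  █                           
┃████████                           
┃Moves: 4  0/3                      
┃                                   
┗━━━━━━━━━━━━━━━━━━━━━━━━━━━━━━━━━━━
        ┗━━━━━━━━━━━━━━━━━━━━━┛     
                                    
                                    
                                    


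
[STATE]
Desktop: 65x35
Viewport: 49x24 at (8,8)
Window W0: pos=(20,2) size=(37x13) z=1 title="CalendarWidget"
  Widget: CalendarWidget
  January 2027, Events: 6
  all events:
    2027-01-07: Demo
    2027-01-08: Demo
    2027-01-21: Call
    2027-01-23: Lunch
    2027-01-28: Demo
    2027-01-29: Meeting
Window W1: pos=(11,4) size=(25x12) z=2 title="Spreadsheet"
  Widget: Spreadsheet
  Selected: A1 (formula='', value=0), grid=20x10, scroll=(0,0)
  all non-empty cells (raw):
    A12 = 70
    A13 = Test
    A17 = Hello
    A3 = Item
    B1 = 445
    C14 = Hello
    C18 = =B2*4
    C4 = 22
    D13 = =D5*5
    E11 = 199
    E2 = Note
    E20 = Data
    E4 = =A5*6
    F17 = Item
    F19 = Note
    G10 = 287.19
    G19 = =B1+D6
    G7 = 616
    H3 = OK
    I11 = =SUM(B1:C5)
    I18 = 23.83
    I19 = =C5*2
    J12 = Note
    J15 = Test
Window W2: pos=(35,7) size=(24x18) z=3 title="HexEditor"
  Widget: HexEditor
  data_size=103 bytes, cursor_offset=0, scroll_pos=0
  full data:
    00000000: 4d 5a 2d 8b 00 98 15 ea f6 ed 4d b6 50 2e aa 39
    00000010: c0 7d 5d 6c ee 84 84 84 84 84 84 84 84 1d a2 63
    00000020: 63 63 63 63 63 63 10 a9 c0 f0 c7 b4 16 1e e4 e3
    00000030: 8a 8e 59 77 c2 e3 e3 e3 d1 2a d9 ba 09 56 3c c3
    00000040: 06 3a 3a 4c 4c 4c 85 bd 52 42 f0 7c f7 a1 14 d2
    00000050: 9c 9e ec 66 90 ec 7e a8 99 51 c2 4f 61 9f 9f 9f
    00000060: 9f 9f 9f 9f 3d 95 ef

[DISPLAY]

   ┃       A       B       ┃ HexEditor           
   ┃-----------------------┠─────────────────────
   ┃  1      [0]     445   ┃00000000  4D 5a 2d 8b
   ┃  2        0       0   ┃00000010  c0 7d 5d 6c
   ┃  3 Item           0   ┃00000020  63 63 63 63
   ┃  4        0       0   ┃00000030  8a 8e 59 77
   ┃  5        0       0   ┃00000040  06 3a 3a 4c
   ┗━━━━━━━━━━━━━━━━━━━━━━━┃00000050  9c 9e ec 66
                           ┃00000060  9f 9f 9f 9f
                           ┃                     
                           ┃                     
                           ┃                     
                           ┃                     
                           ┃                     
                           ┃                     
                           ┃                     
                           ┗━━━━━━━━━━━━━━━━━━━━━
                                                 
                                                 
                                                 
                                                 
                                                 
                                                 
                                                 


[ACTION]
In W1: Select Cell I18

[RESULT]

   ┃       A       B       ┃ HexEditor           
   ┃-----------------------┠─────────────────────
   ┃  1        0     445   ┃00000000  4D 5a 2d 8b
   ┃  2        0       0   ┃00000010  c0 7d 5d 6c
   ┃  3 Item           0   ┃00000020  63 63 63 63
   ┃  4        0       0   ┃00000030  8a 8e 59 77
   ┃  5        0       0   ┃00000040  06 3a 3a 4c
   ┗━━━━━━━━━━━━━━━━━━━━━━━┃00000050  9c 9e ec 66
                           ┃00000060  9f 9f 9f 9f
                           ┃                     
                           ┃                     
                           ┃                     
                           ┃                     
                           ┃                     
                           ┃                     
                           ┃                     
                           ┗━━━━━━━━━━━━━━━━━━━━━
                                                 
                                                 
                                                 
                                                 
                                                 
                                                 
                                                 


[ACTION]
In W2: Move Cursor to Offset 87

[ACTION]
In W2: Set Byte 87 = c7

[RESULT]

   ┃       A       B       ┃ HexEditor           
   ┃-----------------------┠─────────────────────
   ┃  1        0     445   ┃00000000  4d 5a 2d 8b
   ┃  2        0       0   ┃00000010  c0 7d 5d 6c
   ┃  3 Item           0   ┃00000020  63 63 63 63
   ┃  4        0       0   ┃00000030  8a 8e 59 77
   ┃  5        0       0   ┃00000040  06 3a 3a 4c
   ┗━━━━━━━━━━━━━━━━━━━━━━━┃00000050  9c 9e ec 66
                           ┃00000060  9f 9f 9f 9f
                           ┃                     
                           ┃                     
                           ┃                     
                           ┃                     
                           ┃                     
                           ┃                     
                           ┃                     
                           ┗━━━━━━━━━━━━━━━━━━━━━
                                                 
                                                 
                                                 
                                                 
                                                 
                                                 
                                                 


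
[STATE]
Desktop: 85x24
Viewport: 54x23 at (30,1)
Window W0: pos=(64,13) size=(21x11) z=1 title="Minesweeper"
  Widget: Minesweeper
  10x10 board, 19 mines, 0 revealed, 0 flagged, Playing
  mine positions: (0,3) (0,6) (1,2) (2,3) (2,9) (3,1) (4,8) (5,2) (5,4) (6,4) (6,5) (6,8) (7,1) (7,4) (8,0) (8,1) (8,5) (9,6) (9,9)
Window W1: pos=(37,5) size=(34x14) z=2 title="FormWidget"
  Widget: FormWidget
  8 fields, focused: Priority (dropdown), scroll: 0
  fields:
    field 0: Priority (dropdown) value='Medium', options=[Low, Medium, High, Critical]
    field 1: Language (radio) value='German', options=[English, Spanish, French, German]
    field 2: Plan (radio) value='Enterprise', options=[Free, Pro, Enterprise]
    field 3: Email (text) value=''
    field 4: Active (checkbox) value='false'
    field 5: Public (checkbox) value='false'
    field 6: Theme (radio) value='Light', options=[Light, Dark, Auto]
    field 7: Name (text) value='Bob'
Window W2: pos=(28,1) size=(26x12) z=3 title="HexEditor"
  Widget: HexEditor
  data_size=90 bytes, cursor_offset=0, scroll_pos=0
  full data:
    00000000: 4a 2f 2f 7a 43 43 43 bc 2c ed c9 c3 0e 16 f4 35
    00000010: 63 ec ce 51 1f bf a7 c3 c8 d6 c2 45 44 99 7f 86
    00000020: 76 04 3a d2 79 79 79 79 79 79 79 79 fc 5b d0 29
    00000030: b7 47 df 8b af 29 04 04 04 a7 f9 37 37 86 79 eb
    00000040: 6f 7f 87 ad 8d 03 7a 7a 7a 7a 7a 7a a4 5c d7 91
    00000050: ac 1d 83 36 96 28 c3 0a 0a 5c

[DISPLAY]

━━━━━━━━━━━━━━━━━━━━━━━┓                              
HexEditor              ┃                              
───────────────────────┨                              
0000000  4A 2f 2f 7a 43┃                              
0000010  63 ec ce 51 1f┃━━━━━━━━━━━━━━━━┓             
0000020  76 04 3a d2 79┃                ┃             
0000030  b7 47 df 8b af┃────────────────┨             
0000040  6f 7f 87 ad 8d┃edium         ▼]┃             
0000050  ac 1d 83 36 96┃) English  ( ) S┃             
                       ┃) Free  ( ) Pro ┃             
                       ┃               ]┃             
━━━━━━━━━━━━━━━━━━━━━━━┛]               ┃             
       ┃  Public:     [ ]               ┃━━━━━━━━━━━━━
       ┃  Theme:      (●) Light  ( ) Dar┃weeper       
       ┃  Name:       [Bob             ]┃─────────────
       ┃                                ┃■■■■         
       ┃                                ┃■■■■         
       ┗━━━━━━━━━━━━━━━━━━━━━━━━━━━━━━━━┛■■■■         
                                  ┃■■■■■■■■■■         
                                  ┃■■■■■■■■■■         
                                  ┃■■■■■■■■■■         
                                  ┃■■■■■■■■■■         
                                  ┗━━━━━━━━━━━━━━━━━━━


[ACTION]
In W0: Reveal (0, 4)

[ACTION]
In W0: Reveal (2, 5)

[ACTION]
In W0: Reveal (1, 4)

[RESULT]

━━━━━━━━━━━━━━━━━━━━━━━┓                              
HexEditor              ┃                              
───────────────────────┨                              
0000000  4A 2f 2f 7a 43┃                              
0000010  63 ec ce 51 1f┃━━━━━━━━━━━━━━━━┓             
0000020  76 04 3a d2 79┃                ┃             
0000030  b7 47 df 8b af┃────────────────┨             
0000040  6f 7f 87 ad 8d┃edium         ▼]┃             
0000050  ac 1d 83 36 96┃) English  ( ) S┃             
                       ┃) Free  ( ) Pro ┃             
                       ┃               ]┃             
━━━━━━━━━━━━━━━━━━━━━━━┛]               ┃             
       ┃  Public:     [ ]               ┃━━━━━━━━━━━━━
       ┃  Theme:      (●) Light  ( ) Dar┃weeper       
       ┃  Name:       [Bob             ]┃─────────────
       ┃                                ┃■■■■         
       ┃                                ┃111■         
       ┗━━━━━━━━━━━━━━━━━━━━━━━━━━━━━━━━┛  1■         
                                  ┃■■■■1  12■         
                                  ┃■■■■11 1■■         
                                  ┃■■■■■312■■         
                                  ┃■■■■■■■■■■         
                                  ┗━━━━━━━━━━━━━━━━━━━


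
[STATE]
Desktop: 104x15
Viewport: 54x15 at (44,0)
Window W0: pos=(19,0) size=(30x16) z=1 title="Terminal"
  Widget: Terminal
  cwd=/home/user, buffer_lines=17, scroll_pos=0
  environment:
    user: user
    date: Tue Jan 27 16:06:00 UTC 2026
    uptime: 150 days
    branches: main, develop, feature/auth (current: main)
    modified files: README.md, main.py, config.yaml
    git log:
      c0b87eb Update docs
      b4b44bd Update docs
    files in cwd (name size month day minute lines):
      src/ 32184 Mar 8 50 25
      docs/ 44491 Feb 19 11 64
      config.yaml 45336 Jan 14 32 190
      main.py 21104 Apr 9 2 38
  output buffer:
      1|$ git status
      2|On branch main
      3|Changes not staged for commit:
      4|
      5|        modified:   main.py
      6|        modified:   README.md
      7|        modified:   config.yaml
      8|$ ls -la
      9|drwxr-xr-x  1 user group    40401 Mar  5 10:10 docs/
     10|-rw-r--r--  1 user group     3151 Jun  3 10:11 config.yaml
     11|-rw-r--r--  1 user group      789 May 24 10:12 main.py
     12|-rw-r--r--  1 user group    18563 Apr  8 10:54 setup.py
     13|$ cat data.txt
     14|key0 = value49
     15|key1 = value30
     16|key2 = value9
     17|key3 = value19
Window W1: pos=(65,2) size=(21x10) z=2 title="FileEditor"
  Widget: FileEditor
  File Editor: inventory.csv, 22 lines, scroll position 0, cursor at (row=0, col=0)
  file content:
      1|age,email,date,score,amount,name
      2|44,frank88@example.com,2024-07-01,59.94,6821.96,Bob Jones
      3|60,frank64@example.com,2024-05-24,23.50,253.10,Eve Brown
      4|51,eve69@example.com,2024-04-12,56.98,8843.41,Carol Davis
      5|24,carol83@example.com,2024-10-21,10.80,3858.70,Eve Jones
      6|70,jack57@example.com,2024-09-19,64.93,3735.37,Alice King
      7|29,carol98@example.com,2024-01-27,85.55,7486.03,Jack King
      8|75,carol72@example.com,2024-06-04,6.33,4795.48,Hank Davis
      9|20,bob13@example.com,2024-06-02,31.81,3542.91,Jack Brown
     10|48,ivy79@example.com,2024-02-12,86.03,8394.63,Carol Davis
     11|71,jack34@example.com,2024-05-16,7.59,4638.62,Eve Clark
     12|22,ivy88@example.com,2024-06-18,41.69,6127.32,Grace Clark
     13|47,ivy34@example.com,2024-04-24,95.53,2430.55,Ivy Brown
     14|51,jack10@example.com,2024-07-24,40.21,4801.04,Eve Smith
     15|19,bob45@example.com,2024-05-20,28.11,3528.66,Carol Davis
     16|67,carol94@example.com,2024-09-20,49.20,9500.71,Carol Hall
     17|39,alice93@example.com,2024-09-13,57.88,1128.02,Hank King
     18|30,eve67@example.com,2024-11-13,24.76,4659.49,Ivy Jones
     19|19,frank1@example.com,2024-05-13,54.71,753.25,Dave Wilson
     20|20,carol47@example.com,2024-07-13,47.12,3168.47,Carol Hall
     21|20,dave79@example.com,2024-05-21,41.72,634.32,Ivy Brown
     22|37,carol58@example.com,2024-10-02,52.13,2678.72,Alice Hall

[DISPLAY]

━━━━┓                                                 
    ┃                                                 
────┨                ┏━━━━━━━━━━━━━━━━━━━┓            
    ┃                ┃ FileEditor        ┃            
    ┃                ┠───────────────────┨            
ommi┃                ┃█ge,email,date,sco▲┃            
    ┃                ┃44,frank88@example█┃            
.py ┃                ┃60,frank64@example░┃            
ME.m┃                ┃51,eve69@example.c░┃            
ig.y┃                ┃24,carol83@example░┃            
    ┃                ┃70,jack57@example.▼┃            
    ┃                ┗━━━━━━━━━━━━━━━━━━━┛            
    ┃                                                 
    ┃                                                 
    ┃                                                 


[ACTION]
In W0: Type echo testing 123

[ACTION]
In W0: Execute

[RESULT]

━━━━┓                                                 
    ┃                                                 
────┨                ┏━━━━━━━━━━━━━━━━━━━┓            
    ┃                ┃ FileEditor        ┃            
    ┃                ┠───────────────────┨            
    ┃                ┃█ge,email,date,sco▲┃            
    ┃                ┃44,frank88@example█┃            
    ┃                ┃60,frank64@example░┃            
    ┃                ┃51,eve69@example.c░┃            
    ┃                ┃24,carol83@example░┃            
    ┃                ┃70,jack57@example.▼┃            
    ┃                ┗━━━━━━━━━━━━━━━━━━━┛            
    ┃                                                 
    ┃                                                 
    ┃                                                 


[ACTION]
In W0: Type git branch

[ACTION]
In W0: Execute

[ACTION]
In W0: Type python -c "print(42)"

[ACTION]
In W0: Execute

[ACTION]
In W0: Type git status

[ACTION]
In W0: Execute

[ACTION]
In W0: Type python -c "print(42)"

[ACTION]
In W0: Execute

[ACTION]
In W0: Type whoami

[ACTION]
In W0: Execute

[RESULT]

━━━━┓                                                 
    ┃                                                 
────┨                ┏━━━━━━━━━━━━━━━━━━━┓            
    ┃                ┃ FileEditor        ┃            
    ┃                ┠───────────────────┨            
ommi┃                ┃█ge,email,date,sco▲┃            
    ┃                ┃44,frank88@example█┃            
ME.m┃                ┃60,frank64@example░┃            
.py ┃                ┃51,eve69@example.c░┃            
ig.y┃                ┃24,carol83@example░┃            
    ┃                ┃70,jack57@example.▼┃            
    ┃                ┗━━━━━━━━━━━━━━━━━━━┛            
    ┃                                                 
    ┃                                                 
    ┃                                                 


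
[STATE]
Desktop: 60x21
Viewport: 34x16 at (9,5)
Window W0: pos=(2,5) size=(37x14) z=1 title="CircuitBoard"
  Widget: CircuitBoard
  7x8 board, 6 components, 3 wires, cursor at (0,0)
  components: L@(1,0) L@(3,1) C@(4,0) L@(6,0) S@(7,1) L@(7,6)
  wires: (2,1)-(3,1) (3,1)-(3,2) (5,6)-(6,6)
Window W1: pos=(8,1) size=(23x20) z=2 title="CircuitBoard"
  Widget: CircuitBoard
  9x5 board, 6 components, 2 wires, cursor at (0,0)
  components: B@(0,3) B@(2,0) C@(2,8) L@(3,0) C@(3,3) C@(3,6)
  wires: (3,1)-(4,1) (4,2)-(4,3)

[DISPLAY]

0  [.]          B    ┃━━━━━━━┓    
                     ┃       ┃    
1                    ┃───────┨    
                     ┃       ┃    
2   B                ┃       ┃    
                     ┃       ┃    
3   L   ·       C    ┃       ┃    
        │            ┃       ┃    
4       ·   · ─ ·    ┃       ┃    
Cursor: (0,0)        ┃       ┃    
                     ┃       ┃    
                     ┃       ┃    
                     ┃       ┃    
                     ┃━━━━━━━┛    
                     ┃            
━━━━━━━━━━━━━━━━━━━━━┛            


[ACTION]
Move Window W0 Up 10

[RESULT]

0  [.]          B    ┃       ┃    
                     ┃       ┃    
1                    ┃       ┃    
                     ┃       ┃    
2   B                ┃       ┃    
                     ┃       ┃    
3   L   ·       C    ┃       ┃    
        │            ┃       ┃    
4       ·   · ─ ·    ┃━━━━━━━┛    
Cursor: (0,0)        ┃            
                     ┃            
                     ┃            
                     ┃            
                     ┃            
                     ┃            
━━━━━━━━━━━━━━━━━━━━━┛            


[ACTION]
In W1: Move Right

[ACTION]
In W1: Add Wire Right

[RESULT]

0      [.]─ ·   B    ┃       ┃    
                     ┃       ┃    
1                    ┃       ┃    
                     ┃       ┃    
2   B                ┃       ┃    
                     ┃       ┃    
3   L   ·       C    ┃       ┃    
        │            ┃       ┃    
4       ·   · ─ ·    ┃━━━━━━━┛    
Cursor: (0,1)        ┃            
                     ┃            
                     ┃            
                     ┃            
                     ┃            
                     ┃            
━━━━━━━━━━━━━━━━━━━━━┛            
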